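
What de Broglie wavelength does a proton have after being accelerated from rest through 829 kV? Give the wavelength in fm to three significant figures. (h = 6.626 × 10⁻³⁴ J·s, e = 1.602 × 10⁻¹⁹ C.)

KE = eV = 1.602 × 10⁻¹⁹ × 8.290 × 10⁵ = 1.328 × 10⁻¹³ J.
p = √(2mKE) = √(2 × 1.673 × 10⁻²⁷ × 1.328 × 10⁻¹³) = 2.108 × 10⁻²⁰ kg·m/s.
λ = h/p = 6.626 × 10⁻³⁴ / 2.108 × 10⁻²⁰ = 3.14 × 10⁻¹⁴ m = 31.4 fm.

λ = 31.4 fm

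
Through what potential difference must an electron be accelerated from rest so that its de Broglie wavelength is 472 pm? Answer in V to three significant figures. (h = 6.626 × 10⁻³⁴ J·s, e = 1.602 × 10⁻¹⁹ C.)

p = h/λ = 6.626 × 10⁻³⁴ / 4.720 × 10⁻¹⁰ = 1.404 × 10⁻²⁴ kg·m/s.
KE = p²/(2m) = 1.082 × 10⁻¹⁸ J.
V = KE/e = 1.082 × 10⁻¹⁸ / (1.602 × 10⁻¹⁹) = 6.75 V.

V = 6.75 V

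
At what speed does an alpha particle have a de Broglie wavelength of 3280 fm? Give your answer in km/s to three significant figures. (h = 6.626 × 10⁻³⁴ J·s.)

v = 30.4 km/s

p = h/λ = 6.626 × 10⁻³⁴ / 3.280 × 10⁻¹² = 2.020 × 10⁻²² kg·m/s.
v = p/m = 2.020 × 10⁻²² / 6.645 × 10⁻²⁷ = 3.04 × 10⁴ m/s = 30.4 km/s.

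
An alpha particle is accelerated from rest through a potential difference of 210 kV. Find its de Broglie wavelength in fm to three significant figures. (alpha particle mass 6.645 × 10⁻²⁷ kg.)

λ = 22.2 fm

KE = 2eV = 2 × 1.602 × 10⁻¹⁹ × 2.100 × 10⁵ = 6.728 × 10⁻¹⁴ J.
p = √(2mKE) = √(2 × 6.645 × 10⁻²⁷ × 6.728 × 10⁻¹⁴) = 2.990 × 10⁻²⁰ kg·m/s.
λ = h/p = 6.626 × 10⁻³⁴ / 2.990 × 10⁻²⁰ = 2.22 × 10⁻¹⁴ m = 22.2 fm.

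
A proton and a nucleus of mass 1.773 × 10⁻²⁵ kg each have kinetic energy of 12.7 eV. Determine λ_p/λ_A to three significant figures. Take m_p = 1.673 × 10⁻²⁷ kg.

At fixed KE, p = √(2mKE) so λ = h/p ∝ 1/√m.
λ_p/λ_A = √(m_A/m_p) = √(1.773 × 10⁻²⁵/1.673 × 10⁻²⁷) = √(106.0) = 10.3.

λ_p/λ_A = 10.3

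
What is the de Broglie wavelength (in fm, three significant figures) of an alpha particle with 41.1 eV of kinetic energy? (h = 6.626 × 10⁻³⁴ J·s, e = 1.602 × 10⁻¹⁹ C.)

λ = 2240 fm

KE = 41.1 eV = 6.584 × 10⁻¹⁸ J.
p = √(2mKE) = √(2 × 6.645 × 10⁻²⁷ × 6.584 × 10⁻¹⁸) = 2.958 × 10⁻²² kg·m/s.
λ = h/p = 6.626 × 10⁻³⁴ / 2.958 × 10⁻²² = 2.24 × 10⁻¹² m = 2240 fm.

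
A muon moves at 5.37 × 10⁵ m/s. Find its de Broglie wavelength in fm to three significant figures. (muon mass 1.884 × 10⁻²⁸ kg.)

p = mv = 1.884 × 10⁻²⁸ × 5.37 × 10⁵ = 1.012 × 10⁻²² kg·m/s.
λ = h/p = 6.626 × 10⁻³⁴ / 1.012 × 10⁻²² = 6.55 × 10⁻¹² m = 6550 fm.

λ = 6550 fm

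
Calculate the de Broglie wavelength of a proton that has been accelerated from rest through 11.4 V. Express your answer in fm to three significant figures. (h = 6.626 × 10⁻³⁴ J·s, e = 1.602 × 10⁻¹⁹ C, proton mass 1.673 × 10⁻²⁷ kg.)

KE = eV = 1.602 × 10⁻¹⁹ × 11.40 = 1.826 × 10⁻¹⁸ J.
p = √(2mKE) = √(2 × 1.673 × 10⁻²⁷ × 1.826 × 10⁻¹⁸) = 7.817 × 10⁻²³ kg·m/s.
λ = h/p = 6.626 × 10⁻³⁴ / 7.817 × 10⁻²³ = 8.48 × 10⁻¹² m = 8480 fm.

λ = 8480 fm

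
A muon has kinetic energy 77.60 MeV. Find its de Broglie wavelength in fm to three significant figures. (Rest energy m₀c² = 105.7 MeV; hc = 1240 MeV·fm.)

λ = 8.28 fm

Total energy E = KE + m₀c² = 77.60 + 105.7 = 183.30 MeV.
(pc)² = E² − (m₀c²)² = (183.30)² − (105.7)² = 2.243 × 10⁴ MeV², so pc = 149.8 MeV.
λ = hc/(pc) = 1240 MeV·fm / 149.8 MeV = 8.28 fm.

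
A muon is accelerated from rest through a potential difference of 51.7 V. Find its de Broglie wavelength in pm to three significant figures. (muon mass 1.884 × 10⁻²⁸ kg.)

λ = 11.9 pm

KE = eV = 1.602 × 10⁻¹⁹ × 51.70 = 8.282 × 10⁻¹⁸ J.
p = √(2mKE) = √(2 × 1.884 × 10⁻²⁸ × 8.282 × 10⁻¹⁸) = 5.586 × 10⁻²³ kg·m/s.
λ = h/p = 6.626 × 10⁻³⁴ / 5.586 × 10⁻²³ = 1.19 × 10⁻¹¹ m = 11.9 pm.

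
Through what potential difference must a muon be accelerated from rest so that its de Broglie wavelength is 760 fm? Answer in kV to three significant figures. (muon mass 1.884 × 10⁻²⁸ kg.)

p = h/λ = 6.626 × 10⁻³⁴ / 7.600 × 10⁻¹³ = 8.718 × 10⁻²² kg·m/s.
KE = p²/(2m) = 2.017 × 10⁻¹⁵ J.
V = KE/e = 2.017 × 10⁻¹⁵ / (1.602 × 10⁻¹⁹) = 12.6 kV.

V = 12.6 kV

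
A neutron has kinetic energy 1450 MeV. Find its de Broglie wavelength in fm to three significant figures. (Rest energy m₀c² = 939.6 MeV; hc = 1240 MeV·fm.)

λ = 0.564 fm

Total energy E = KE + m₀c² = 1450 + 939.6 = 2389.6 MeV.
(pc)² = E² − (m₀c²)² = (2389.6)² − (939.6)² = 4.827 × 10⁶ MeV², so pc = 2197 MeV.
λ = hc/(pc) = 1240 MeV·fm / 2197 MeV = 0.564 fm.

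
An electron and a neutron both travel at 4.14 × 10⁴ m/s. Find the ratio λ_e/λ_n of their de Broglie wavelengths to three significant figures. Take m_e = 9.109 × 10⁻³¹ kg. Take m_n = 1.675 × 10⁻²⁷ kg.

At fixed v, p = mv so λ = h/(mv) ∝ 1/m.
λ_e/λ_n = m_n/m_e = 1.675 × 10⁻²⁷/9.109 × 10⁻³¹ = 1840.

λ_e/λ_n = 1840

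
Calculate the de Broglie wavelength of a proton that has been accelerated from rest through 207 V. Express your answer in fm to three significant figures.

λ = 1990 fm

KE = eV = 1.602 × 10⁻¹⁹ × 207.0 = 3.316 × 10⁻¹⁷ J.
p = √(2mKE) = √(2 × 1.673 × 10⁻²⁷ × 3.316 × 10⁻¹⁷) = 3.331 × 10⁻²² kg·m/s.
λ = h/p = 6.626 × 10⁻³⁴ / 3.331 × 10⁻²² = 1.99 × 10⁻¹² m = 1990 fm.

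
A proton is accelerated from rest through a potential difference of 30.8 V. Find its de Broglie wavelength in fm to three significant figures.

KE = eV = 1.602 × 10⁻¹⁹ × 30.80 = 4.934 × 10⁻¹⁸ J.
p = √(2mKE) = √(2 × 1.673 × 10⁻²⁷ × 4.934 × 10⁻¹⁸) = 1.285 × 10⁻²² kg·m/s.
λ = h/p = 6.626 × 10⁻³⁴ / 1.285 × 10⁻²² = 5.16 × 10⁻¹² m = 5160 fm.

λ = 5160 fm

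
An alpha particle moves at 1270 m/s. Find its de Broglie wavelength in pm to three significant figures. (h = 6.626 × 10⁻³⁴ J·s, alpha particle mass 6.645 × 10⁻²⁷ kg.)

p = mv = 6.645 × 10⁻²⁷ × 1270 = 8.439 × 10⁻²⁴ kg·m/s.
λ = h/p = 6.626 × 10⁻³⁴ / 8.439 × 10⁻²⁴ = 7.85 × 10⁻¹¹ m = 78.5 pm.

λ = 78.5 pm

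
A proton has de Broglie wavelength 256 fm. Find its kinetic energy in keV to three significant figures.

KE = 12.5 keV

p = h/λ = 6.626 × 10⁻³⁴ / 2.560 × 10⁻¹³ = 2.588 × 10⁻²¹ kg·m/s.
KE = p²/(2m) = (2.588 × 10⁻²¹)² / (2 × 1.673 × 10⁻²⁷) = 2.002 × 10⁻¹⁵ J = 12.5 keV.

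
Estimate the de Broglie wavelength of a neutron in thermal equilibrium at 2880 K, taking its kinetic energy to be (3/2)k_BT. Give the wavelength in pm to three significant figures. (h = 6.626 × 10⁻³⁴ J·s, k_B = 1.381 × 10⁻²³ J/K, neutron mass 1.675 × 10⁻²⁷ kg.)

λ = 46.9 pm

KE = (3/2)k_BT = 1.5 × 1.381 × 10⁻²³ × 2880 = 5.966 × 10⁻²⁰ J.
p = √(2mKE) = √(2 × 1.675 × 10⁻²⁷ × 5.966 × 10⁻²⁰) = 1.414 × 10⁻²³ kg·m/s.
λ = h/p = 4.69 × 10⁻¹¹ m = 46.9 pm.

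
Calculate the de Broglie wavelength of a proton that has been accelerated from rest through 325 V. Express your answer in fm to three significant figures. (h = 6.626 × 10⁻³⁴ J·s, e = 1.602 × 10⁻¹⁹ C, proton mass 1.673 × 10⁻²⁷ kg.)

KE = eV = 1.602 × 10⁻¹⁹ × 325.0 = 5.207 × 10⁻¹⁷ J.
p = √(2mKE) = √(2 × 1.673 × 10⁻²⁷ × 5.207 × 10⁻¹⁷) = 4.174 × 10⁻²² kg·m/s.
λ = h/p = 6.626 × 10⁻³⁴ / 4.174 × 10⁻²² = 1.59 × 10⁻¹² m = 1590 fm.

λ = 1590 fm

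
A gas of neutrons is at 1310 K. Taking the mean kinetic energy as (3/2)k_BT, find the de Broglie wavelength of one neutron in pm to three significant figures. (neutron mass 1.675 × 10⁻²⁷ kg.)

KE = (3/2)k_BT = 1.5 × 1.381 × 10⁻²³ × 1310 = 2.714 × 10⁻²⁰ J.
p = √(2mKE) = √(2 × 1.675 × 10⁻²⁷ × 2.714 × 10⁻²⁰) = 9.535 × 10⁻²⁴ kg·m/s.
λ = h/p = 6.95 × 10⁻¹¹ m = 69.5 pm.

λ = 69.5 pm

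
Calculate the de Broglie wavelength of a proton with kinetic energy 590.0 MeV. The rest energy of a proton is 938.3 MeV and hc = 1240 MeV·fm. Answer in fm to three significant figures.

Total energy E = KE + m₀c² = 590.0 + 938.3 = 1528.3 MeV.
(pc)² = E² − (m₀c²)² = (1528.3)² − (938.3)² = 1.455 × 10⁶ MeV², so pc = 1206 MeV.
λ = hc/(pc) = 1240 MeV·fm / 1206 MeV = 1.03 fm.

λ = 1.03 fm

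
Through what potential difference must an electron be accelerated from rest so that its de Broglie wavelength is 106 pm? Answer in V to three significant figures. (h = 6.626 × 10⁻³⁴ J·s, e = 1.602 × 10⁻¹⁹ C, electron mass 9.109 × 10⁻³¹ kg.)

V = 134 V

p = h/λ = 6.626 × 10⁻³⁴ / 1.060 × 10⁻¹⁰ = 6.251 × 10⁻²⁴ kg·m/s.
KE = p²/(2m) = 2.145 × 10⁻¹⁷ J.
V = KE/e = 2.145 × 10⁻¹⁷ / (1.602 × 10⁻¹⁹) = 134 V.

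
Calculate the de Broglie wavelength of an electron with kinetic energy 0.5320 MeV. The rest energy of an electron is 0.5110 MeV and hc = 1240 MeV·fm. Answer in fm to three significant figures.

Total energy E = KE + m₀c² = 0.5320 + 0.5110 = 1.0430 MeV.
(pc)² = E² − (m₀c²)² = (1.0430)² − (0.5110)² = 0.8267 MeV², so pc = 0.9092 MeV.
λ = hc/(pc) = 1240 MeV·fm / 0.9092 MeV = 1360 fm.

λ = 1360 fm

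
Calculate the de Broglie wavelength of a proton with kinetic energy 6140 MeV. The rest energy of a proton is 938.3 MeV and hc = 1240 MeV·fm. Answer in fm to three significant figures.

λ = 0.177 fm

Total energy E = KE + m₀c² = 6140 + 938.3 = 7078.3 MeV.
(pc)² = E² − (m₀c²)² = (7078.3)² − (938.3)² = 4.922 × 10⁷ MeV², so pc = 7016 MeV.
λ = hc/(pc) = 1240 MeV·fm / 7016 MeV = 0.177 fm.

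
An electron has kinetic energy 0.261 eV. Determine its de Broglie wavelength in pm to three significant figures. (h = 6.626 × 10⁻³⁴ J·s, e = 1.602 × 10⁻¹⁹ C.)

λ = 2400 pm

KE = 0.261 eV = 4.181 × 10⁻²⁰ J.
p = √(2mKE) = √(2 × 9.109 × 10⁻³¹ × 4.181 × 10⁻²⁰) = 2.760 × 10⁻²⁵ kg·m/s.
λ = h/p = 6.626 × 10⁻³⁴ / 2.760 × 10⁻²⁵ = 2.40 × 10⁻⁹ m = 2400 pm.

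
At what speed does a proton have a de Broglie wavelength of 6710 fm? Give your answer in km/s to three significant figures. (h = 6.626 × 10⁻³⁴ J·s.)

p = h/λ = 6.626 × 10⁻³⁴ / 6.710 × 10⁻¹² = 9.875 × 10⁻²³ kg·m/s.
v = p/m = 9.875 × 10⁻²³ / 1.673 × 10⁻²⁷ = 5.90 × 10⁴ m/s = 59.0 km/s.

v = 59.0 km/s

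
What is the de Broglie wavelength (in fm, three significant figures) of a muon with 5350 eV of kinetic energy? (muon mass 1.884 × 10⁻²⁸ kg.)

KE = 5350 eV = 8.571 × 10⁻¹⁶ J.
p = √(2mKE) = √(2 × 1.884 × 10⁻²⁸ × 8.571 × 10⁻¹⁶) = 5.683 × 10⁻²² kg·m/s.
λ = h/p = 6.626 × 10⁻³⁴ / 5.683 × 10⁻²² = 1.17 × 10⁻¹² m = 1170 fm.

λ = 1170 fm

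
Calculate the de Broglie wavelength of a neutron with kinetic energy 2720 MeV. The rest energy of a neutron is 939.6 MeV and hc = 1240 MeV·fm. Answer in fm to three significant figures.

Total energy E = KE + m₀c² = 2720 + 939.6 = 3659.6 MeV.
(pc)² = E² − (m₀c²)² = (3659.6)² − (939.6)² = 1.251 × 10⁷ MeV², so pc = 3537 MeV.
λ = hc/(pc) = 1240 MeV·fm / 3537 MeV = 0.351 fm.

λ = 0.351 fm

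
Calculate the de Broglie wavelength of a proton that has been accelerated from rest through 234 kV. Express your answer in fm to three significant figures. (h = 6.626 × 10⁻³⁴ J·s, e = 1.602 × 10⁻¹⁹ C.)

KE = eV = 1.602 × 10⁻¹⁹ × 2.340 × 10⁵ = 3.749 × 10⁻¹⁴ J.
p = √(2mKE) = √(2 × 1.673 × 10⁻²⁷ × 3.749 × 10⁻¹⁴) = 1.120 × 10⁻²⁰ kg·m/s.
λ = h/p = 6.626 × 10⁻³⁴ / 1.120 × 10⁻²⁰ = 5.92 × 10⁻¹⁴ m = 59.2 fm.

λ = 59.2 fm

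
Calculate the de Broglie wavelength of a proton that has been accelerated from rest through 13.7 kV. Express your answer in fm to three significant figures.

KE = eV = 1.602 × 10⁻¹⁹ × 1.370 × 10⁴ = 2.195 × 10⁻¹⁵ J.
p = √(2mKE) = √(2 × 1.673 × 10⁻²⁷ × 2.195 × 10⁻¹⁵) = 2.710 × 10⁻²¹ kg·m/s.
λ = h/p = 6.626 × 10⁻³⁴ / 2.710 × 10⁻²¹ = 2.45 × 10⁻¹³ m = 245 fm.

λ = 245 fm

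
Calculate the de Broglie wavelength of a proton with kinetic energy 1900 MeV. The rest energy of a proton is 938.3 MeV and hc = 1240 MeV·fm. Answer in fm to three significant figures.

λ = 0.463 fm

Total energy E = KE + m₀c² = 1900 + 938.3 = 2838.3 MeV.
(pc)² = E² − (m₀c²)² = (2838.3)² − (938.3)² = 7.176 × 10⁶ MeV², so pc = 2679 MeV.
λ = hc/(pc) = 1240 MeV·fm / 2679 MeV = 0.463 fm.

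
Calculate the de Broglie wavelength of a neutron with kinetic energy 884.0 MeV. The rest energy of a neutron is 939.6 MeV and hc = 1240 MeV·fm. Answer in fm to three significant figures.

λ = 0.793 fm

Total energy E = KE + m₀c² = 884.0 + 939.6 = 1823.6 MeV.
(pc)² = E² − (m₀c²)² = (1823.6)² − (939.6)² = 2.443 × 10⁶ MeV², so pc = 1563 MeV.
λ = hc/(pc) = 1240 MeV·fm / 1563 MeV = 0.793 fm.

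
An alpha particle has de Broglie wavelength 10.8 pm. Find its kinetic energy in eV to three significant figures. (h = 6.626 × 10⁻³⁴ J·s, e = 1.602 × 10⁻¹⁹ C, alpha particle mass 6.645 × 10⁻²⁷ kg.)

KE = 1.77 eV

p = h/λ = 6.626 × 10⁻³⁴ / 1.080 × 10⁻¹¹ = 6.135 × 10⁻²³ kg·m/s.
KE = p²/(2m) = (6.135 × 10⁻²³)² / (2 × 6.645 × 10⁻²⁷) = 2.832 × 10⁻¹⁹ J = 1.77 eV.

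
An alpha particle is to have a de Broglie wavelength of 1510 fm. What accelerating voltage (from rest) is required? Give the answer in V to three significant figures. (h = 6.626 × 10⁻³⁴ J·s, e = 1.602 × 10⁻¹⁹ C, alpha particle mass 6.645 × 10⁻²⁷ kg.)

V = 45.2 V

p = h/λ = 6.626 × 10⁻³⁴ / 1.510 × 10⁻¹² = 4.388 × 10⁻²² kg·m/s.
KE = p²/(2m) = 1.449 × 10⁻¹⁷ J.
V = KE/2e = 1.449 × 10⁻¹⁷ / (2 × 1.602 × 10⁻¹⁹) = 45.2 V.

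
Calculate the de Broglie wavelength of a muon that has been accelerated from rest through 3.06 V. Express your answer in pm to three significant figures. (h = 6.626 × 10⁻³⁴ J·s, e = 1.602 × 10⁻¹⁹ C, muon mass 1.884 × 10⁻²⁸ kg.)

λ = 48.8 pm

KE = eV = 1.602 × 10⁻¹⁹ × 3.060 = 4.902 × 10⁻¹⁹ J.
p = √(2mKE) = √(2 × 1.884 × 10⁻²⁸ × 4.902 × 10⁻¹⁹) = 1.359 × 10⁻²³ kg·m/s.
λ = h/p = 6.626 × 10⁻³⁴ / 1.359 × 10⁻²³ = 4.88 × 10⁻¹¹ m = 48.8 pm.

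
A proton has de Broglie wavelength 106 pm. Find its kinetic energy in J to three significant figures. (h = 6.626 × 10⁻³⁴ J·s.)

KE = 1.17 × 10⁻²⁰ J

p = h/λ = 6.626 × 10⁻³⁴ / 1.060 × 10⁻¹⁰ = 6.251 × 10⁻²⁴ kg·m/s.
KE = p²/(2m) = (6.251 × 10⁻²⁴)² / (2 × 1.673 × 10⁻²⁷) = 1.168 × 10⁻²⁰ J = 1.17 × 10⁻²⁰ J.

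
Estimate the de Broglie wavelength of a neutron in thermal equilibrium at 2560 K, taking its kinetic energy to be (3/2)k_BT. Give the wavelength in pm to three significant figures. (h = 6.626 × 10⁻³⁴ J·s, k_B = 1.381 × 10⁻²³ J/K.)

KE = (3/2)k_BT = 1.5 × 1.381 × 10⁻²³ × 2560 = 5.303 × 10⁻²⁰ J.
p = √(2mKE) = √(2 × 1.675 × 10⁻²⁷ × 5.303 × 10⁻²⁰) = 1.333 × 10⁻²³ kg·m/s.
λ = h/p = 4.97 × 10⁻¹¹ m = 49.7 pm.

λ = 49.7 pm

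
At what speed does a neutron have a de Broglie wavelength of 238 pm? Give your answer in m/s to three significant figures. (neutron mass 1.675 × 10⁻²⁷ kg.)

p = h/λ = 6.626 × 10⁻³⁴ / 2.380 × 10⁻¹⁰ = 2.784 × 10⁻²⁴ kg·m/s.
v = p/m = 2.784 × 10⁻²⁴ / 1.675 × 10⁻²⁷ = 1.66 × 10³ m/s = 1660 m/s.

v = 1660 m/s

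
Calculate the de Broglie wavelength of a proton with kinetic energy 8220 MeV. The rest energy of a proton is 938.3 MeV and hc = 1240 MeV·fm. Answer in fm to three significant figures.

λ = 0.136 fm

Total energy E = KE + m₀c² = 8220 + 938.3 = 9158.3 MeV.
(pc)² = E² − (m₀c²)² = (9158.3)² − (938.3)² = 8.299 × 10⁷ MeV², so pc = 9110 MeV.
λ = hc/(pc) = 1240 MeV·fm / 9110 MeV = 0.136 fm.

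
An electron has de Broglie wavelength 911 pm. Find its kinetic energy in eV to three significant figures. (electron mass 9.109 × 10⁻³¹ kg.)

p = h/λ = 6.626 × 10⁻³⁴ / 9.110 × 10⁻¹⁰ = 7.273 × 10⁻²⁵ kg·m/s.
KE = p²/(2m) = (7.273 × 10⁻²⁵)² / (2 × 9.109 × 10⁻³¹) = 2.904 × 10⁻¹⁹ J = 1.81 eV.

KE = 1.81 eV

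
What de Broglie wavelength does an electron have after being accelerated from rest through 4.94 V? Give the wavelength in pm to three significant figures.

KE = eV = 1.602 × 10⁻¹⁹ × 4.940 = 7.914 × 10⁻¹⁹ J.
p = √(2mKE) = √(2 × 9.109 × 10⁻³¹ × 7.914 × 10⁻¹⁹) = 1.201 × 10⁻²⁴ kg·m/s.
λ = h/p = 6.626 × 10⁻³⁴ / 1.201 × 10⁻²⁴ = 5.52 × 10⁻¹⁰ m = 552 pm.

λ = 552 pm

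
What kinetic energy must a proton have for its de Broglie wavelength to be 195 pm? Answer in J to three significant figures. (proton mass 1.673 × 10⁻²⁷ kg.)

KE = 3.45 × 10⁻²¹ J

p = h/λ = 6.626 × 10⁻³⁴ / 1.950 × 10⁻¹⁰ = 3.398 × 10⁻²⁴ kg·m/s.
KE = p²/(2m) = (3.398 × 10⁻²⁴)² / (2 × 1.673 × 10⁻²⁷) = 3.451 × 10⁻²¹ J = 3.45 × 10⁻²¹ J.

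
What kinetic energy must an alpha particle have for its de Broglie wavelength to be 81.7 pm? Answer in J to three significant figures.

p = h/λ = 6.626 × 10⁻³⁴ / 8.170 × 10⁻¹¹ = 8.110 × 10⁻²⁴ kg·m/s.
KE = p²/(2m) = (8.110 × 10⁻²⁴)² / (2 × 6.645 × 10⁻²⁷) = 4.949 × 10⁻²¹ J = 4.95 × 10⁻²¹ J.

KE = 4.95 × 10⁻²¹ J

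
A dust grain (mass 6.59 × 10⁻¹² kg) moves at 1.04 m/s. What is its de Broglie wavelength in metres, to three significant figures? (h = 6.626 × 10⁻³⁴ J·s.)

λ = 9.67 × 10⁻²³ m

p = mv = 6.59 × 10⁻¹² × 1.04 = 6.854 × 10⁻¹² kg·m/s.
λ = h/p = 6.626 × 10⁻³⁴ / 6.854 × 10⁻¹² = 9.67 × 10⁻²³ m.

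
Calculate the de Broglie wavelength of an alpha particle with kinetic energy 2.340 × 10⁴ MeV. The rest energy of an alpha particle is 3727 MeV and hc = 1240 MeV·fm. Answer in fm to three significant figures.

Total energy E = KE + m₀c² = 2.340 × 10⁴ + 3727 = 27127 MeV.
(pc)² = E² − (m₀c²)² = (27127)² − (3727)² = 7.220 × 10⁸ MeV², so pc = 2.687 × 10⁴ MeV.
λ = hc/(pc) = 1240 MeV·fm / 2.687 × 10⁴ MeV = 0.0461 fm.

λ = 0.0461 fm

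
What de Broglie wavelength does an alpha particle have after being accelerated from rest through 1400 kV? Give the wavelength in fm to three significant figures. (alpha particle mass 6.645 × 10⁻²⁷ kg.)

λ = 8.58 fm

KE = 2eV = 2 × 1.602 × 10⁻¹⁹ × 1.400 × 10⁶ = 4.486 × 10⁻¹³ J.
p = √(2mKE) = √(2 × 6.645 × 10⁻²⁷ × 4.486 × 10⁻¹³) = 7.721 × 10⁻²⁰ kg·m/s.
λ = h/p = 6.626 × 10⁻³⁴ / 7.721 × 10⁻²⁰ = 8.58 × 10⁻¹⁵ m = 8.58 fm.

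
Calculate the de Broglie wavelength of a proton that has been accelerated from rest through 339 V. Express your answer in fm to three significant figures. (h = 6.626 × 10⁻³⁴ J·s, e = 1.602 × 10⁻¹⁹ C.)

λ = 1550 fm

KE = eV = 1.602 × 10⁻¹⁹ × 339.0 = 5.431 × 10⁻¹⁷ J.
p = √(2mKE) = √(2 × 1.673 × 10⁻²⁷ × 5.431 × 10⁻¹⁷) = 4.263 × 10⁻²² kg·m/s.
λ = h/p = 6.626 × 10⁻³⁴ / 4.263 × 10⁻²² = 1.55 × 10⁻¹² m = 1550 fm.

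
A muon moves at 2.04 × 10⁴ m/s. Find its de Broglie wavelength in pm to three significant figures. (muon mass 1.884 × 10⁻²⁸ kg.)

λ = 172 pm

p = mv = 1.884 × 10⁻²⁸ × 2.04 × 10⁴ = 3.843 × 10⁻²⁴ kg·m/s.
λ = h/p = 6.626 × 10⁻³⁴ / 3.843 × 10⁻²⁴ = 1.72 × 10⁻¹⁰ m = 172 pm.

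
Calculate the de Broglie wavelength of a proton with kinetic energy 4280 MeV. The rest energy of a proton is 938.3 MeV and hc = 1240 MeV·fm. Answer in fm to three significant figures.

Total energy E = KE + m₀c² = 4280 + 938.3 = 5218.3 MeV.
(pc)² = E² − (m₀c²)² = (5218.3)² − (938.3)² = 2.635 × 10⁷ MeV², so pc = 5133 MeV.
λ = hc/(pc) = 1240 MeV·fm / 5133 MeV = 0.242 fm.

λ = 0.242 fm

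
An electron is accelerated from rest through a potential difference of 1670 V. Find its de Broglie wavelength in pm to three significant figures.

λ = 30.0 pm

KE = eV = 1.602 × 10⁻¹⁹ × 1670 = 2.675 × 10⁻¹⁶ J.
p = √(2mKE) = √(2 × 9.109 × 10⁻³¹ × 2.675 × 10⁻¹⁶) = 2.208 × 10⁻²³ kg·m/s.
λ = h/p = 6.626 × 10⁻³⁴ / 2.208 × 10⁻²³ = 3.00 × 10⁻¹¹ m = 30.0 pm.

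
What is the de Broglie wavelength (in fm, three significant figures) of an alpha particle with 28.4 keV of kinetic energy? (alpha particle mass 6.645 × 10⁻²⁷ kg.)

KE = 28.4 keV = 4.550 × 10⁻¹⁵ J.
p = √(2mKE) = √(2 × 6.645 × 10⁻²⁷ × 4.550 × 10⁻¹⁵) = 7.776 × 10⁻²¹ kg·m/s.
λ = h/p = 6.626 × 10⁻³⁴ / 7.776 × 10⁻²¹ = 8.52 × 10⁻¹⁴ m = 85.2 fm.

λ = 85.2 fm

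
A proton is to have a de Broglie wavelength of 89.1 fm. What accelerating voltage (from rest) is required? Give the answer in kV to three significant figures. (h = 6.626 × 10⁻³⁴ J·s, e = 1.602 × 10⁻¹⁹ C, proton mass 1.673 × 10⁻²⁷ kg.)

p = h/λ = 6.626 × 10⁻³⁴ / 8.910 × 10⁻¹⁴ = 7.437 × 10⁻²¹ kg·m/s.
KE = p²/(2m) = 1.653 × 10⁻¹⁴ J.
V = KE/e = 1.653 × 10⁻¹⁴ / (1.602 × 10⁻¹⁹) = 103 kV.

V = 103 kV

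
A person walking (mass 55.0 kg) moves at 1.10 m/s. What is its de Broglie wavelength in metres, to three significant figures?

λ = 1.10 × 10⁻³⁵ m

p = mv = 55.0 × 1.10 = 6.050 × 10¹ kg·m/s.
λ = h/p = 6.626 × 10⁻³⁴ / 6.050 × 10¹ = 1.10 × 10⁻³⁵ m.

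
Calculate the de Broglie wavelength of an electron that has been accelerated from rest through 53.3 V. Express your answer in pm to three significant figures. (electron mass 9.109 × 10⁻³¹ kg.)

λ = 168 pm

KE = eV = 1.602 × 10⁻¹⁹ × 53.30 = 8.539 × 10⁻¹⁸ J.
p = √(2mKE) = √(2 × 9.109 × 10⁻³¹ × 8.539 × 10⁻¹⁸) = 3.944 × 10⁻²⁴ kg·m/s.
λ = h/p = 6.626 × 10⁻³⁴ / 3.944 × 10⁻²⁴ = 1.68 × 10⁻¹⁰ m = 168 pm.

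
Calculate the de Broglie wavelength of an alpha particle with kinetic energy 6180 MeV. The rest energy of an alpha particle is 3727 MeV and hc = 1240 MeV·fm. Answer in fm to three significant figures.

Total energy E = KE + m₀c² = 6180 + 3727 = 9907 MeV.
(pc)² = E² − (m₀c²)² = (9907)² − (3727)² = 8.426 × 10⁷ MeV², so pc = 9179 MeV.
λ = hc/(pc) = 1240 MeV·fm / 9179 MeV = 0.135 fm.

λ = 0.135 fm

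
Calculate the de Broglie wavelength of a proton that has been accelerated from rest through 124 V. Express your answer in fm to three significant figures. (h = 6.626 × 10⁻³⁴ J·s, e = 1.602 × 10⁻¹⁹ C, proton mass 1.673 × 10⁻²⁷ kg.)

KE = eV = 1.602 × 10⁻¹⁹ × 124.0 = 1.986 × 10⁻¹⁷ J.
p = √(2mKE) = √(2 × 1.673 × 10⁻²⁷ × 1.986 × 10⁻¹⁷) = 2.578 × 10⁻²² kg·m/s.
λ = h/p = 6.626 × 10⁻³⁴ / 2.578 × 10⁻²² = 2.57 × 10⁻¹² m = 2570 fm.

λ = 2570 fm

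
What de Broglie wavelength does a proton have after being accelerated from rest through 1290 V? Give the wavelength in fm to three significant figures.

KE = eV = 1.602 × 10⁻¹⁹ × 1290 = 2.067 × 10⁻¹⁶ J.
p = √(2mKE) = √(2 × 1.673 × 10⁻²⁷ × 2.067 × 10⁻¹⁶) = 8.316 × 10⁻²² kg·m/s.
λ = h/p = 6.626 × 10⁻³⁴ / 8.316 × 10⁻²² = 7.97 × 10⁻¹³ m = 797 fm.

λ = 797 fm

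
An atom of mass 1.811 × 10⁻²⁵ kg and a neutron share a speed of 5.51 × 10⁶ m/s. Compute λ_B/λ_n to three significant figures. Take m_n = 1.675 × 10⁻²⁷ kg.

λ_B/λ_n = 9.25 × 10⁻³

At fixed v, p = mv so λ = h/(mv) ∝ 1/m.
λ_B/λ_n = m_n/m_B = 1.675 × 10⁻²⁷/1.811 × 10⁻²⁵ = 9.25 × 10⁻³.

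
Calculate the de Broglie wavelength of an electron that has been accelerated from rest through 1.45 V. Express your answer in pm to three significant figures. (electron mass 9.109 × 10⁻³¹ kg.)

KE = eV = 1.602 × 10⁻¹⁹ × 1.450 = 2.323 × 10⁻¹⁹ J.
p = √(2mKE) = √(2 × 9.109 × 10⁻³¹ × 2.323 × 10⁻¹⁹) = 6.505 × 10⁻²⁵ kg·m/s.
λ = h/p = 6.626 × 10⁻³⁴ / 6.505 × 10⁻²⁵ = 1.02 × 10⁻⁹ m = 1020 pm.

λ = 1020 pm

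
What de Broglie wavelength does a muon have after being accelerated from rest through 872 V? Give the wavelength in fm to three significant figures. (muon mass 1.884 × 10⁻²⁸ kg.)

KE = eV = 1.602 × 10⁻¹⁹ × 872.0 = 1.397 × 10⁻¹⁶ J.
p = √(2mKE) = √(2 × 1.884 × 10⁻²⁸ × 1.397 × 10⁻¹⁶) = 2.294 × 10⁻²² kg·m/s.
λ = h/p = 6.626 × 10⁻³⁴ / 2.294 × 10⁻²² = 2.89 × 10⁻¹² m = 2890 fm.

λ = 2890 fm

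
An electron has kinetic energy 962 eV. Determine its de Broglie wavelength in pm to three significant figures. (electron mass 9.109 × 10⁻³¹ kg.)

KE = 962 eV = 1.541 × 10⁻¹⁶ J.
p = √(2mKE) = √(2 × 9.109 × 10⁻³¹ × 1.541 × 10⁻¹⁶) = 1.676 × 10⁻²³ kg·m/s.
λ = h/p = 6.626 × 10⁻³⁴ / 1.676 × 10⁻²³ = 3.95 × 10⁻¹¹ m = 39.5 pm.

λ = 39.5 pm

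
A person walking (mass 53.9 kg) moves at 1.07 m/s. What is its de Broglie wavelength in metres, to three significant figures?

λ = 1.15 × 10⁻³⁵ m

p = mv = 53.9 × 1.07 = 5.767 × 10¹ kg·m/s.
λ = h/p = 6.626 × 10⁻³⁴ / 5.767 × 10¹ = 1.15 × 10⁻³⁵ m.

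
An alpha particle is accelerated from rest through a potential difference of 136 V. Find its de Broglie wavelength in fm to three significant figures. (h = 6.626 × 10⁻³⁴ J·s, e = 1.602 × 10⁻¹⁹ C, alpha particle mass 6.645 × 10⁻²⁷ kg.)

KE = 2eV = 2 × 1.602 × 10⁻¹⁹ × 136.0 = 4.357 × 10⁻¹⁷ J.
p = √(2mKE) = √(2 × 6.645 × 10⁻²⁷ × 4.357 × 10⁻¹⁷) = 7.610 × 10⁻²² kg·m/s.
λ = h/p = 6.626 × 10⁻³⁴ / 7.610 × 10⁻²² = 8.71 × 10⁻¹³ m = 871 fm.

λ = 871 fm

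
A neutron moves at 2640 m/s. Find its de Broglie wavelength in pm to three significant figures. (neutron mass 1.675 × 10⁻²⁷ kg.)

p = mv = 1.675 × 10⁻²⁷ × 2640 = 4.422 × 10⁻²⁴ kg·m/s.
λ = h/p = 6.626 × 10⁻³⁴ / 4.422 × 10⁻²⁴ = 1.50 × 10⁻¹⁰ m = 150 pm.

λ = 150 pm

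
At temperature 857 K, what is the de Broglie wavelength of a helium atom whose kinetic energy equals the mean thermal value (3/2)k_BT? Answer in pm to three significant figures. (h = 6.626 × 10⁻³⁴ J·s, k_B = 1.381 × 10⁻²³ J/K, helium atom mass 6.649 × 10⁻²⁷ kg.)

KE = (3/2)k_BT = 1.5 × 1.381 × 10⁻²³ × 857 = 1.775 × 10⁻²⁰ J.
p = √(2mKE) = √(2 × 6.649 × 10⁻²⁷ × 1.775 × 10⁻²⁰) = 1.536 × 10⁻²³ kg·m/s.
λ = h/p = 4.31 × 10⁻¹¹ m = 43.1 pm.

λ = 43.1 pm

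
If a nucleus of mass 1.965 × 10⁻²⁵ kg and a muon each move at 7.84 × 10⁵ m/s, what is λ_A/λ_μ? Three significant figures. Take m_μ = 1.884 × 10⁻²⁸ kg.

At fixed v, p = mv so λ = h/(mv) ∝ 1/m.
λ_A/λ_μ = m_μ/m_A = 1.884 × 10⁻²⁸/1.965 × 10⁻²⁵ = 9.59 × 10⁻⁴.

λ_A/λ_μ = 9.59 × 10⁻⁴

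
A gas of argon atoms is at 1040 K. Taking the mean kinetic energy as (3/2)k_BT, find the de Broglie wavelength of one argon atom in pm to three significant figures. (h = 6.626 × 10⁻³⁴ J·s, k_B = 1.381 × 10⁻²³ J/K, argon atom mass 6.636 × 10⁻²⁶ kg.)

λ = 12.4 pm

KE = (3/2)k_BT = 1.5 × 1.381 × 10⁻²³ × 1040 = 2.154 × 10⁻²⁰ J.
p = √(2mKE) = √(2 × 6.636 × 10⁻²⁶ × 2.154 × 10⁻²⁰) = 5.347 × 10⁻²³ kg·m/s.
λ = h/p = 1.24 × 10⁻¹¹ m = 12.4 pm.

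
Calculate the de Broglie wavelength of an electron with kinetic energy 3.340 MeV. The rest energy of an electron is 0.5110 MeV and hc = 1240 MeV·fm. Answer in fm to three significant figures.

λ = 325 fm

Total energy E = KE + m₀c² = 3.340 + 0.5110 = 3.8510 MeV.
(pc)² = E² − (m₀c²)² = (3.8510)² − (0.5110)² = 14.57 MeV², so pc = 3.817 MeV.
λ = hc/(pc) = 1240 MeV·fm / 3.817 MeV = 325 fm.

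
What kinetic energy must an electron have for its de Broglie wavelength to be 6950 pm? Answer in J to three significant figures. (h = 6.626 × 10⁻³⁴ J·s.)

p = h/λ = 6.626 × 10⁻³⁴ / 6.950 × 10⁻⁹ = 9.534 × 10⁻²⁶ kg·m/s.
KE = p²/(2m) = (9.534 × 10⁻²⁶)² / (2 × 9.109 × 10⁻³¹) = 4.989 × 10⁻²¹ J = 4.99 × 10⁻²¹ J.

KE = 4.99 × 10⁻²¹ J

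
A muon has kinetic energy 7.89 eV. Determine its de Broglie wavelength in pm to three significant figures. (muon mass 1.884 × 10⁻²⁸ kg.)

KE = 7.89 eV = 1.264 × 10⁻¹⁸ J.
p = √(2mKE) = √(2 × 1.884 × 10⁻²⁸ × 1.264 × 10⁻¹⁸) = 2.182 × 10⁻²³ kg·m/s.
λ = h/p = 6.626 × 10⁻³⁴ / 2.182 × 10⁻²³ = 3.04 × 10⁻¹¹ m = 30.4 pm.

λ = 30.4 pm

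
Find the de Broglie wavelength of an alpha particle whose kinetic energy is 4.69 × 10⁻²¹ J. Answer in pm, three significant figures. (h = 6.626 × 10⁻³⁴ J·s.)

λ = 83.9 pm

p = √(2mKE) = √(2 × 6.645 × 10⁻²⁷ × 4.690 × 10⁻²¹) = 7.895 × 10⁻²⁴ kg·m/s.
λ = h/p = 6.626 × 10⁻³⁴ / 7.895 × 10⁻²⁴ = 8.39 × 10⁻¹¹ m = 83.9 pm.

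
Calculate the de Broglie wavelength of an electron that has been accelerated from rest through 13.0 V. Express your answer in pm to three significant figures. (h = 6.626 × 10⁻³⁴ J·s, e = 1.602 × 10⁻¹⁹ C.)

λ = 340 pm

KE = eV = 1.602 × 10⁻¹⁹ × 13.00 = 2.083 × 10⁻¹⁸ J.
p = √(2mKE) = √(2 × 9.109 × 10⁻³¹ × 2.083 × 10⁻¹⁸) = 1.948 × 10⁻²⁴ kg·m/s.
λ = h/p = 6.626 × 10⁻³⁴ / 1.948 × 10⁻²⁴ = 3.40 × 10⁻¹⁰ m = 340 pm.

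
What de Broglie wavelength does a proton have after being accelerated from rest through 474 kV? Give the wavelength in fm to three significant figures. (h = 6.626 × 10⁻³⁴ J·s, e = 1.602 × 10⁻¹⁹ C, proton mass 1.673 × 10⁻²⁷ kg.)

λ = 41.6 fm

KE = eV = 1.602 × 10⁻¹⁹ × 4.740 × 10⁵ = 7.593 × 10⁻¹⁴ J.
p = √(2mKE) = √(2 × 1.673 × 10⁻²⁷ × 7.593 × 10⁻¹⁴) = 1.594 × 10⁻²⁰ kg·m/s.
λ = h/p = 6.626 × 10⁻³⁴ / 1.594 × 10⁻²⁰ = 4.16 × 10⁻¹⁴ m = 41.6 fm.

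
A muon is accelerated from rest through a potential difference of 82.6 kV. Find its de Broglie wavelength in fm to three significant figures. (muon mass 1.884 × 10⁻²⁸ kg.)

λ = 297 fm

KE = eV = 1.602 × 10⁻¹⁹ × 8.260 × 10⁴ = 1.323 × 10⁻¹⁴ J.
p = √(2mKE) = √(2 × 1.884 × 10⁻²⁸ × 1.323 × 10⁻¹⁴) = 2.233 × 10⁻²¹ kg·m/s.
λ = h/p = 6.626 × 10⁻³⁴ / 2.233 × 10⁻²¹ = 2.97 × 10⁻¹³ m = 297 fm.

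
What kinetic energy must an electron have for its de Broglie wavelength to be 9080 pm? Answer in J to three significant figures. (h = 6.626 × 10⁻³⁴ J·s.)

KE = 2.92 × 10⁻²¹ J

p = h/λ = 6.626 × 10⁻³⁴ / 9.080 × 10⁻⁹ = 7.297 × 10⁻²⁶ kg·m/s.
KE = p²/(2m) = (7.297 × 10⁻²⁶)² / (2 × 9.109 × 10⁻³¹) = 2.923 × 10⁻²¹ J = 2.92 × 10⁻²¹ J.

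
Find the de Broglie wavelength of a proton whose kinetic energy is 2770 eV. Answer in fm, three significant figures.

λ = 544 fm

KE = 2770 eV = 4.438 × 10⁻¹⁶ J.
p = √(2mKE) = √(2 × 1.673 × 10⁻²⁷ × 4.438 × 10⁻¹⁶) = 1.219 × 10⁻²¹ kg·m/s.
λ = h/p = 6.626 × 10⁻³⁴ / 1.219 × 10⁻²¹ = 5.44 × 10⁻¹³ m = 544 fm.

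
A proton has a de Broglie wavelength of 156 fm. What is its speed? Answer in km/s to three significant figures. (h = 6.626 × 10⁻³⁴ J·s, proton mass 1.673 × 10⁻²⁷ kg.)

v = 2540 km/s

p = h/λ = 6.626 × 10⁻³⁴ / 1.560 × 10⁻¹³ = 4.247 × 10⁻²¹ kg·m/s.
v = p/m = 4.247 × 10⁻²¹ / 1.673 × 10⁻²⁷ = 2.54 × 10⁶ m/s = 2540 km/s.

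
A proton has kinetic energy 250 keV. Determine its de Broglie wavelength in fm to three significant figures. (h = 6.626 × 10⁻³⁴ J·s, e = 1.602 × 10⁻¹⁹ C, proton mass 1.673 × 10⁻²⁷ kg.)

λ = 57.2 fm

KE = 250 keV = 4.005 × 10⁻¹⁴ J.
p = √(2mKE) = √(2 × 1.673 × 10⁻²⁷ × 4.005 × 10⁻¹⁴) = 1.158 × 10⁻²⁰ kg·m/s.
λ = h/p = 6.626 × 10⁻³⁴ / 1.158 × 10⁻²⁰ = 5.72 × 10⁻¹⁴ m = 57.2 fm.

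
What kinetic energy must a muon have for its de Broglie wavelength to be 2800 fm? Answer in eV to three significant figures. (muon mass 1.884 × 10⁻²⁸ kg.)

p = h/λ = 6.626 × 10⁻³⁴ / 2.800 × 10⁻¹² = 2.366 × 10⁻²² kg·m/s.
KE = p²/(2m) = (2.366 × 10⁻²²)² / (2 × 1.884 × 10⁻²⁸) = 1.486 × 10⁻¹⁶ J = 928 eV.

KE = 928 eV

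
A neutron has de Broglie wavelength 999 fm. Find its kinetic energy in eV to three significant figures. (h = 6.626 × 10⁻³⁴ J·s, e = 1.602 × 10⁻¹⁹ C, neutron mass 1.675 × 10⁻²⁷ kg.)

KE = 820 eV

p = h/λ = 6.626 × 10⁻³⁴ / 9.990 × 10⁻¹³ = 6.633 × 10⁻²² kg·m/s.
KE = p²/(2m) = (6.633 × 10⁻²²)² / (2 × 1.675 × 10⁻²⁷) = 1.313 × 10⁻¹⁶ J = 820 eV.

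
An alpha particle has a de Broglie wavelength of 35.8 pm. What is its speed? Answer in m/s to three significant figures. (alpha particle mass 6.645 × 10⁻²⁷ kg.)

p = h/λ = 6.626 × 10⁻³⁴ / 3.580 × 10⁻¹¹ = 1.851 × 10⁻²³ kg·m/s.
v = p/m = 1.851 × 10⁻²³ / 6.645 × 10⁻²⁷ = 2.79 × 10³ m/s = 2790 m/s.

v = 2790 m/s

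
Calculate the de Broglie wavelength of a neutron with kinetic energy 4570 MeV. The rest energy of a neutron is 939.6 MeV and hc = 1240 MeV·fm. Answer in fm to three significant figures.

Total energy E = KE + m₀c² = 4570 + 939.6 = 5509.6 MeV.
(pc)² = E² − (m₀c²)² = (5509.6)² − (939.6)² = 2.947 × 10⁷ MeV², so pc = 5429 MeV.
λ = hc/(pc) = 1240 MeV·fm / 5429 MeV = 0.228 fm.

λ = 0.228 fm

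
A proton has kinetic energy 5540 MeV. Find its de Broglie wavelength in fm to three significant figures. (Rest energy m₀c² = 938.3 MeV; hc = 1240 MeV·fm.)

λ = 0.193 fm

Total energy E = KE + m₀c² = 5540 + 938.3 = 6478.3 MeV.
(pc)² = E² − (m₀c²)² = (6478.3)² − (938.3)² = 4.109 × 10⁷ MeV², so pc = 6410 MeV.
λ = hc/(pc) = 1240 MeV·fm / 6410 MeV = 0.193 fm.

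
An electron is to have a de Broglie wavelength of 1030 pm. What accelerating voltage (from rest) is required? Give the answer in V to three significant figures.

p = h/λ = 6.626 × 10⁻³⁴ / 1.030 × 10⁻⁹ = 6.433 × 10⁻²⁵ kg·m/s.
KE = p²/(2m) = 2.272 × 10⁻¹⁹ J.
V = KE/e = 2.272 × 10⁻¹⁹ / (1.602 × 10⁻¹⁹) = 1.42 V.

V = 1.42 V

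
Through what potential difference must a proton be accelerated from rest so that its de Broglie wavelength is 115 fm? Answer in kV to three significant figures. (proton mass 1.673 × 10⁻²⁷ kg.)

V = 61.9 kV

p = h/λ = 6.626 × 10⁻³⁴ / 1.150 × 10⁻¹³ = 5.762 × 10⁻²¹ kg·m/s.
KE = p²/(2m) = 9.922 × 10⁻¹⁵ J.
V = KE/e = 9.922 × 10⁻¹⁵ / (1.602 × 10⁻¹⁹) = 61.9 kV.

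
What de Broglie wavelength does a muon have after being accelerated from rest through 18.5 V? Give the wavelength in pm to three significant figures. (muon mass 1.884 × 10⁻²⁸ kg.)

KE = eV = 1.602 × 10⁻¹⁹ × 18.50 = 2.964 × 10⁻¹⁸ J.
p = √(2mKE) = √(2 × 1.884 × 10⁻²⁸ × 2.964 × 10⁻¹⁸) = 3.342 × 10⁻²³ kg·m/s.
λ = h/p = 6.626 × 10⁻³⁴ / 3.342 × 10⁻²³ = 1.98 × 10⁻¹¹ m = 19.8 pm.

λ = 19.8 pm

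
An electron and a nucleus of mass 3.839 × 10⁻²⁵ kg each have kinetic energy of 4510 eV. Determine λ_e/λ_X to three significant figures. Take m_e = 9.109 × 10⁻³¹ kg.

At fixed KE, p = √(2mKE) so λ = h/p ∝ 1/√m.
λ_e/λ_X = √(m_X/m_e) = √(3.839 × 10⁻²⁵/9.109 × 10⁻³¹) = √(4.215 × 10⁵) = 649.

λ_e/λ_X = 649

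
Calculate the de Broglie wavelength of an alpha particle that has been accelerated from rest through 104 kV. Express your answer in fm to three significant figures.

KE = 2eV = 2 × 1.602 × 10⁻¹⁹ × 1.040 × 10⁵ = 3.332 × 10⁻¹⁴ J.
p = √(2mKE) = √(2 × 6.645 × 10⁻²⁷ × 3.332 × 10⁻¹⁴) = 2.104 × 10⁻²⁰ kg·m/s.
λ = h/p = 6.626 × 10⁻³⁴ / 2.104 × 10⁻²⁰ = 3.15 × 10⁻¹⁴ m = 31.5 fm.

λ = 31.5 fm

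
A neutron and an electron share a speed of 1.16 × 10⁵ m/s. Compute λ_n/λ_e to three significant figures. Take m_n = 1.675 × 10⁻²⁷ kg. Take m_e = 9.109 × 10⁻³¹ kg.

λ_n/λ_e = 5.44 × 10⁻⁴

At fixed v, p = mv so λ = h/(mv) ∝ 1/m.
λ_n/λ_e = m_e/m_n = 9.109 × 10⁻³¹/1.675 × 10⁻²⁷ = 5.44 × 10⁻⁴.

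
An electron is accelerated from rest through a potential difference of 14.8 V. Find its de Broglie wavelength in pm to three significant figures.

λ = 319 pm

KE = eV = 1.602 × 10⁻¹⁹ × 14.80 = 2.371 × 10⁻¹⁸ J.
p = √(2mKE) = √(2 × 9.109 × 10⁻³¹ × 2.371 × 10⁻¹⁸) = 2.078 × 10⁻²⁴ kg·m/s.
λ = h/p = 6.626 × 10⁻³⁴ / 2.078 × 10⁻²⁴ = 3.19 × 10⁻¹⁰ m = 319 pm.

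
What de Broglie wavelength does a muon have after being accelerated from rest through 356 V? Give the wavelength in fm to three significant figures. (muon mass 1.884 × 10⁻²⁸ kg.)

KE = eV = 1.602 × 10⁻¹⁹ × 356.0 = 5.703 × 10⁻¹⁷ J.
p = √(2mKE) = √(2 × 1.884 × 10⁻²⁸ × 5.703 × 10⁻¹⁷) = 1.466 × 10⁻²² kg·m/s.
λ = h/p = 6.626 × 10⁻³⁴ / 1.466 × 10⁻²² = 4.52 × 10⁻¹² m = 4520 fm.

λ = 4520 fm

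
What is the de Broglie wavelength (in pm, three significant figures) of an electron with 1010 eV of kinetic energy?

λ = 38.6 pm

KE = 1010 eV = 1.618 × 10⁻¹⁶ J.
p = √(2mKE) = √(2 × 9.109 × 10⁻³¹ × 1.618 × 10⁻¹⁶) = 1.717 × 10⁻²³ kg·m/s.
λ = h/p = 6.626 × 10⁻³⁴ / 1.717 × 10⁻²³ = 3.86 × 10⁻¹¹ m = 38.6 pm.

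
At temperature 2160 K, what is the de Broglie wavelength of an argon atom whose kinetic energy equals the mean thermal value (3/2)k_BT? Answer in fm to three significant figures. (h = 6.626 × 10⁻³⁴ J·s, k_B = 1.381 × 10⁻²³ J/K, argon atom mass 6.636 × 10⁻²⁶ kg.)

KE = (3/2)k_BT = 1.5 × 1.381 × 10⁻²³ × 2160 = 4.474 × 10⁻²⁰ J.
p = √(2mKE) = √(2 × 6.636 × 10⁻²⁶ × 4.474 × 10⁻²⁰) = 7.706 × 10⁻²³ kg·m/s.
λ = h/p = 8.60 × 10⁻¹² m = 8600 fm.

λ = 8600 fm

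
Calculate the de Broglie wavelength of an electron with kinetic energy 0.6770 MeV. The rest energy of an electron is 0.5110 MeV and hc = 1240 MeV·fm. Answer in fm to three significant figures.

λ = 1160 fm

Total energy E = KE + m₀c² = 0.6770 + 0.5110 = 1.1880 MeV.
(pc)² = E² − (m₀c²)² = (1.1880)² − (0.5110)² = 1.150 MeV², so pc = 1.072 MeV.
λ = hc/(pc) = 1240 MeV·fm / 1.072 MeV = 1160 fm.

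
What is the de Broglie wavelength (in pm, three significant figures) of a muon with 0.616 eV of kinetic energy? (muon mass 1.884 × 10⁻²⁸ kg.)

KE = 0.616 eV = 9.868 × 10⁻²⁰ J.
p = √(2mKE) = √(2 × 1.884 × 10⁻²⁸ × 9.868 × 10⁻²⁰) = 6.098 × 10⁻²⁴ kg·m/s.
λ = h/p = 6.626 × 10⁻³⁴ / 6.098 × 10⁻²⁴ = 1.09 × 10⁻¹⁰ m = 109 pm.

λ = 109 pm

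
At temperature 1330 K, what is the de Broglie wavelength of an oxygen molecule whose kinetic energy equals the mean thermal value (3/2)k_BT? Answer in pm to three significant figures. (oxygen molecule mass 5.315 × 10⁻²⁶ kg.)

KE = (3/2)k_BT = 1.5 × 1.381 × 10⁻²³ × 1330 = 2.755 × 10⁻²⁰ J.
p = √(2mKE) = √(2 × 5.315 × 10⁻²⁶ × 2.755 × 10⁻²⁰) = 5.412 × 10⁻²³ kg·m/s.
λ = h/p = 1.22 × 10⁻¹¹ m = 12.2 pm.

λ = 12.2 pm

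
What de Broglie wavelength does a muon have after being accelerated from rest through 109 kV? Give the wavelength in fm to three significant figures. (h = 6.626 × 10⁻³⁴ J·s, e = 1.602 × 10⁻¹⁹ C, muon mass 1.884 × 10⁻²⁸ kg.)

KE = eV = 1.602 × 10⁻¹⁹ × 1.090 × 10⁵ = 1.746 × 10⁻¹⁴ J.
p = √(2mKE) = √(2 × 1.884 × 10⁻²⁸ × 1.746 × 10⁻¹⁴) = 2.565 × 10⁻²¹ kg·m/s.
λ = h/p = 6.626 × 10⁻³⁴ / 2.565 × 10⁻²¹ = 2.58 × 10⁻¹³ m = 258 fm.

λ = 258 fm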